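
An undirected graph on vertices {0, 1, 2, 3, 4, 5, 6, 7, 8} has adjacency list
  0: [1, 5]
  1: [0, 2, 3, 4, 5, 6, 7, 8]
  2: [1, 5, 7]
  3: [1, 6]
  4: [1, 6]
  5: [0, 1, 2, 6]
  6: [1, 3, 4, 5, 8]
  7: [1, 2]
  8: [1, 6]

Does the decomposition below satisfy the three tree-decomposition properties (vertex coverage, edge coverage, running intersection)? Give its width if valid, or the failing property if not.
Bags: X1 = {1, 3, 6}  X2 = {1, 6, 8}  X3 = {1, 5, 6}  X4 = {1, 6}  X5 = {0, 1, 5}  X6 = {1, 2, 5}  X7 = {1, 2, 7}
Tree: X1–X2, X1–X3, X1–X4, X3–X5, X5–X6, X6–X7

A tree decomposition must satisfy three properties: every vertex lies in some bag; for every edge, both endpoints lie together in some bag; and for every vertex, the bags containing it form a connected subtree. Here vertex 4 appears in no bag, so the decomposition is invalid.

No — vertex 4 appears in no bag.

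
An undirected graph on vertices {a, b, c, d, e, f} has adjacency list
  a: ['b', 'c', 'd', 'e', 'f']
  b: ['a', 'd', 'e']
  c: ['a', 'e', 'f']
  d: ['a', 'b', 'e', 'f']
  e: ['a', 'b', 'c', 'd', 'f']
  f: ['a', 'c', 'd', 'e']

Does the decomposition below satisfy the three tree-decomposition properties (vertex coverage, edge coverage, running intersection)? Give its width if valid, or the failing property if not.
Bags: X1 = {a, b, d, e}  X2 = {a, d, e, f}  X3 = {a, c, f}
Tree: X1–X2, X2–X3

No — edge (e,c) lies in no bag.

A tree decomposition must satisfy three properties: every vertex lies in some bag; for every edge, both endpoints lie together in some bag; and for every vertex, the bags containing it form a connected subtree. Here edge (e,c) lies in no bag, so the decomposition is invalid.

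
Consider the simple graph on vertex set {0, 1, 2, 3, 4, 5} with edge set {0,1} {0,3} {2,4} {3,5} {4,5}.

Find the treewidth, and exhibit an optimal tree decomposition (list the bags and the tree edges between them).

Treewidth 1.
Bags: B1 = {2, 4}  B2 = {4, 5}  B3 = {3, 5}  B4 = {0, 3}  B5 = {0, 1}
Tree: B1–B2, B2–B3, B3–B4, B4–B5

The largest bag has 2 vertices, giving width 1; this decomposition certifies tw(G) ≤ 1. Since G has at least one edge (e.g. 2–4), it is not an edgeless graph, so tw(G) ≥ 1. The upper and lower bounds meet at 1, so that is the treewidth.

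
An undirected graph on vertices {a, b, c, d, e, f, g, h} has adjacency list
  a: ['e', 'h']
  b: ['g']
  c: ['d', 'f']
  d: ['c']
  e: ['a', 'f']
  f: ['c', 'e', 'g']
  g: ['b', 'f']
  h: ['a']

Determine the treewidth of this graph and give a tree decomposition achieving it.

Treewidth 1.
Bags: B1 = {c, f}  B2 = {f, g}  B3 = {e, f}  B4 = {a, e}  B5 = {a, h}  B6 = {b, g}  B7 = {c, d}
Tree: B1–B2, B2–B3, B3–B4, B4–B5, B2–B6, B1–B7

Every bag has size at most 2, so the width is 2 − 1 = 1 and tw(G) ≤ 1. G has an edge, so its treewidth is at least 1. Therefore the treewidth is 1.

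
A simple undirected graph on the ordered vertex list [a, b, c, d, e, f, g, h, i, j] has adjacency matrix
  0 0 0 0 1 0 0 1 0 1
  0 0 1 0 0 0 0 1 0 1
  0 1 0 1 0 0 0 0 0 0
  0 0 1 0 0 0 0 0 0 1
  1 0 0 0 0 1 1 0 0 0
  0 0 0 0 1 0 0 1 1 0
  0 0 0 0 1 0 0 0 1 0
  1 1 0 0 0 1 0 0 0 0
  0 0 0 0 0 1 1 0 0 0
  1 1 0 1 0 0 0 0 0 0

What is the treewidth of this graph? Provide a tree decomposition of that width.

Treewidth 2.
One optimal decomposition is:
Bags: B1 = {e, g, i}  B2 = {e, f, i}  B3 = {a, e, f}  B4 = {a, f, h}  B5 = {a, h, j}  B6 = {b, h, j}  B7 = {b, d, j}  B8 = {b, c, d}
Tree: B1–B2, B2–B3, B3–B4, B4–B5, B5–B6, B6–B7, B7–B8

Every bag has size at most 3, so the width is 3 − 1 = 2 and tw(G) ≤ 2. Since g–i–f–e–g is a cycle in G, G is not acyclic. Forests are exactly the graphs of treewidth ≤ 1, so tw(G) ≥ 2. Hence tw(G) = 2 exactly.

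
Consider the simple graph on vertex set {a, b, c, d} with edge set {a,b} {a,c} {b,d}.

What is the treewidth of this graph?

A width-1 tree decomposition is:
Bags: B1 = {a, c}  B2 = {a, b}  B3 = {b, d}
Tree: B1–B2, B2–B3
The largest bag has 2 vertices, giving width 1; this decomposition certifies tw(G) ≤ 1. Since G has at least one edge (e.g. c–a), it is not an edgeless graph, so tw(G) ≥ 1. Hence tw(G) = 1 exactly.

1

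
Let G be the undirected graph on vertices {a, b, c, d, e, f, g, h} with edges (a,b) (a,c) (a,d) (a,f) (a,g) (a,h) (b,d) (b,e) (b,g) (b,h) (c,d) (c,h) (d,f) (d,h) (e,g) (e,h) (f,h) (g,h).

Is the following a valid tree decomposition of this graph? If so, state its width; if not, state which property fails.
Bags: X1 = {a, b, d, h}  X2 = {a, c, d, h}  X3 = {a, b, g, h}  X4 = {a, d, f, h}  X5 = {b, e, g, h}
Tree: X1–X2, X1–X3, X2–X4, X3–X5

Yes; width 3.

Vertex coverage: the bags together contain {a, b, c, d, e, f, g, h}, the full vertex set. Edge coverage: each edge of G has both endpoints in at least one bag. Running intersection: for every vertex, the bags containing it form a connected subtree. All three properties hold, so this is a valid tree decomposition of width max|bag| − 1 = 3, and hence tw(G) ≤ 3.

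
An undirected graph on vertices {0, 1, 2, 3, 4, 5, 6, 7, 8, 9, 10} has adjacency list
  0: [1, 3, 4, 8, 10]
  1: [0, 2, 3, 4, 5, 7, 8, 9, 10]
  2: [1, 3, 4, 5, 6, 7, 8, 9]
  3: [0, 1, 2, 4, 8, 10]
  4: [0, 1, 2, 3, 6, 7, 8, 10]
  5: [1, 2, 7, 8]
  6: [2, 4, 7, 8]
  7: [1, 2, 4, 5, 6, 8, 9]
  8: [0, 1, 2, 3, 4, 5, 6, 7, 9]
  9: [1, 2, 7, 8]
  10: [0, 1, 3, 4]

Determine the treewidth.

A width-4 tree decomposition is:
Bags: B1 = {1, 2, 3, 4, 8}  B2 = {1, 2, 4, 7, 8}  B3 = {0, 1, 3, 4, 8}  B4 = {1, 2, 5, 7, 8}  B5 = {0, 1, 3, 4, 10}  B6 = {1, 2, 7, 8, 9}  B7 = {2, 4, 6, 7, 8}
Tree: B1–B2, B1–B3, B2–B4, B3–B5, B4–B6, B2–B7
Each bag holds 5 vertices, so the decomposition has width 4, which upper-bounds the treewidth. Conversely, {0, 1, 3, 4, 8} is a clique of size 5, and the vertices of any clique must share a bag in every tree decomposition; so some bag has ≥ 5 vertices and tw(G) ≥ 4. Combining the bounds, tw(G) = 4.

4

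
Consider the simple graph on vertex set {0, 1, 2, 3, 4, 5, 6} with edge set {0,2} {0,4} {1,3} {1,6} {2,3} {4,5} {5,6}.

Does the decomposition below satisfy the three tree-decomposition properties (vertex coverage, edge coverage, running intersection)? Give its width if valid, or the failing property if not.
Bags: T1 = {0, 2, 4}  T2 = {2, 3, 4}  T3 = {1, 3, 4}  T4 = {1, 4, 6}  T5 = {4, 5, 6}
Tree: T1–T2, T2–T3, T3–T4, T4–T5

Checking the three conditions: (i) the bags cover all of {0, 1, 2, 3, 4, 5, 6}; (ii) for each edge, some bag contains both endpoints; (iii) the bags containing any fixed vertex form a subtree. All hold, so the decomposition is valid with width 3 − 1 = 2.

Yes; width 2.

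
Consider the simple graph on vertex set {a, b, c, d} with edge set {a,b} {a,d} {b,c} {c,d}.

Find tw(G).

2

A width-2 tree decomposition is:
Bags: B1 = {a, b, c}  B2 = {a, c, d}
Tree: B1–B2
The largest bag has 3 vertices, giving width 2; this decomposition certifies tw(G) ≤ 2. The edges a–b–c–d–a form a cycle, so G is not a tree and its treewidth is at least 2. Combining the bounds, tw(G) = 2.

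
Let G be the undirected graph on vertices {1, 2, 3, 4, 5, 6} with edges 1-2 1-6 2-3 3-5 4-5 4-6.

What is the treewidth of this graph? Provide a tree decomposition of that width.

Treewidth 2.
One such decomposition:
Bags: B1 = {4, 5, 6}  B2 = {3, 5, 6}  B3 = {2, 3, 6}  B4 = {1, 2, 6}
Tree: B1–B2, B2–B3, B3–B4

Each bag holds 3 vertices, so the decomposition has width 2, which upper-bounds the treewidth. The edges 6–4–5–3–2–1–6 form a cycle, so G is not a tree and its treewidth is at least 2. Hence tw(G) = 2 exactly.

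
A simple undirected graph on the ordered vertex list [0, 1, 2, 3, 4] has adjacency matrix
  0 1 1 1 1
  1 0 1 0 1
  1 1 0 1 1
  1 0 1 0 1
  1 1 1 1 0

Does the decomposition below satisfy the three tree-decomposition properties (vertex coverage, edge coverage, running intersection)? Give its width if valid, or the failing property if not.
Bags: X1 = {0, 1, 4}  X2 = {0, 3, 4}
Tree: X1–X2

No — vertex 2 appears in no bag.

A tree decomposition must satisfy three properties: every vertex lies in some bag; for every edge, both endpoints lie together in some bag; and for every vertex, the bags containing it form a connected subtree. Here vertex 2 appears in no bag, so the decomposition is invalid.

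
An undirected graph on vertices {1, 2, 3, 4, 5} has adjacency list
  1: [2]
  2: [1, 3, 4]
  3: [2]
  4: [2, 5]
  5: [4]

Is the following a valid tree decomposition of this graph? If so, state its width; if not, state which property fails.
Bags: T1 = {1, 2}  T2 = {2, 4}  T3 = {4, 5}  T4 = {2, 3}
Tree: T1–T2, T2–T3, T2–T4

Every vertex of G appears in some bag (union = {1, 2, 3, 4, 5}); every edge is covered by a bag; and for each vertex v the set of bags containing v is connected in the bag tree. The decomposition is therefore valid. The largest bag has 2 vertices, so the width is 1.

Yes; width 1.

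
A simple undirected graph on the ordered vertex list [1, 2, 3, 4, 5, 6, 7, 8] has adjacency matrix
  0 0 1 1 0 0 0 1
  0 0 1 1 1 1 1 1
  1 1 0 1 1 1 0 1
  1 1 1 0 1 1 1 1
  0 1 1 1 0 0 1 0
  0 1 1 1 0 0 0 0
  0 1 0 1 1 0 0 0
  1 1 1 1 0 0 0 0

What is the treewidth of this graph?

A width-3 tree decomposition is:
Bags: B1 = {2, 3, 4, 8}  B2 = {2, 3, 4, 6}  B3 = {2, 3, 4, 5}  B4 = {1, 3, 4, 8}  B5 = {2, 4, 5, 7}
Tree: B1–B2, B2–B3, B1–B4, B3–B5
The largest bag has 4 vertices, giving width 3; this decomposition certifies tw(G) ≤ 3. Conversely, {1, 3, 4, 8} is a clique of size 4, and the vertices of any clique must share a bag in every tree decomposition; so some bag has ≥ 4 vertices and tw(G) ≥ 3. Therefore the treewidth is 3.

3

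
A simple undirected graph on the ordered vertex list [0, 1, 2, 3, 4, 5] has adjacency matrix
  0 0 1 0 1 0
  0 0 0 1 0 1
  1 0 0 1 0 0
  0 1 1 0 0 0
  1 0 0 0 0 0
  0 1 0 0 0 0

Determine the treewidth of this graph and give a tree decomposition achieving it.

Treewidth 1.
Bags: B1 = {0, 4}  B2 = {0, 2}  B3 = {2, 3}  B4 = {1, 3}  B5 = {1, 5}
Tree: B1–B2, B2–B3, B3–B4, B4–B5

Every bag has size at most 2, so the width is 2 − 1 = 1 and tw(G) ≤ 1. Since G has at least one edge (e.g. 4–0), it is not an edgeless graph, so tw(G) ≥ 1. Combining the bounds, tw(G) = 1.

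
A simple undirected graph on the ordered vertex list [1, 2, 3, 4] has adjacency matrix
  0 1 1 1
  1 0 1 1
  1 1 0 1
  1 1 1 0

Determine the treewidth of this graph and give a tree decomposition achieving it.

Treewidth 3.
One optimal decomposition is:
Bags: B1 = {1, 2, 3, 4}
Tree: (single bag)

With just one bag of size 4, the width is 4 − 1 = 3, so tw(G) ≤ 3. For the lower bound, the 4 vertices {1, 2, 3, 4} are pairwise adjacent, and any tree decomposition puts a clique entirely inside one bag — forcing width ≥ 3. Combining the bounds, tw(G) = 3.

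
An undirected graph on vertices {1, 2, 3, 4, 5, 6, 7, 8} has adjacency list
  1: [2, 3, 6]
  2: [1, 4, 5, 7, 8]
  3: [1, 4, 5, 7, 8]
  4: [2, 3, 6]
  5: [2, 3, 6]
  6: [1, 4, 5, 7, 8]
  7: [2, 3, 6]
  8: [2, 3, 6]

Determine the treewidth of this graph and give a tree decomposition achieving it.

Every bag has size at most 4, so the width is 4 − 1 = 3 and tw(G) ≤ 3. For the lower bound: the 4 vertex sets {1,3}, {2,8}, {6}, {7} are disjoint, each induces a connected subgraph, and every pair is joined by at least one edge of G. Contracting each set to a single vertex therefore yields K_{4} as a minor, and since treewidth is minor-monotone, tw(G) ≥ tw(K_{4}) = 3. Combining the bounds, tw(G) = 3.

Treewidth 3.
Bags: B1 = {1, 2, 3, 6}  B2 = {2, 3, 6, 8}  B3 = {2, 3, 6, 7}  B4 = {2, 3, 5, 6}  B5 = {2, 3, 4, 6}
Tree: B1–B2, B2–B3, B3–B4, B4–B5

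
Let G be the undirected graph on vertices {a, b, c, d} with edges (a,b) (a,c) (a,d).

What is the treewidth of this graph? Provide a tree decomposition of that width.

Every bag has size at most 2, so the width is 2 − 1 = 1 and tw(G) ≤ 1. G has an edge, so its treewidth is at least 1. Therefore the treewidth is 1.

Treewidth 1.
Bags: B1 = {a, d}  B2 = {a, b}  B3 = {a, c}
Tree: B1–B2, B2–B3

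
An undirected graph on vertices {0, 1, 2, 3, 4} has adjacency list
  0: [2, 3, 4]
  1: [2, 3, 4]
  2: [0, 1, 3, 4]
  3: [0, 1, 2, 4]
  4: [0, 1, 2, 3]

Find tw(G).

A width-3 tree decomposition is:
Bags: B1 = {0, 2, 3, 4}  B2 = {1, 2, 3, 4}
Tree: B1–B2
Each bag holds 4 vertices, so the decomposition has width 3, which upper-bounds the treewidth. For the lower bound, the 4 vertices {0, 2, 3, 4} are pairwise adjacent, and any tree decomposition puts a clique entirely inside one bag — forcing width ≥ 3. Combining the bounds, tw(G) = 3.

3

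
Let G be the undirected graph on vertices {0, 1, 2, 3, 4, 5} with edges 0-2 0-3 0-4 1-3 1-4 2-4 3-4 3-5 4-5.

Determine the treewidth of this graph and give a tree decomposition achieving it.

Treewidth 2.
One optimal decomposition is:
Bags: B1 = {0, 3, 4}  B2 = {1, 3, 4}  B3 = {0, 2, 4}  B4 = {3, 4, 5}
Tree: B1–B2, B1–B3, B2–B4

Every bag has size at most 3, so the width is 3 − 1 = 2 and tw(G) ≤ 2. Conversely, {0, 2, 4} is a clique of size 3, and the vertices of any clique must share a bag in every tree decomposition; so some bag has ≥ 3 vertices and tw(G) ≥ 2. The upper and lower bounds meet at 2, so that is the treewidth.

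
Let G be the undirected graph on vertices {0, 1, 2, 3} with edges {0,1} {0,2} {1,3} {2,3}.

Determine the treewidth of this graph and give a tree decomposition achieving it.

The largest bag has 3 vertices, giving width 2; this decomposition certifies tw(G) ≤ 2. The edges 1–3–2–0–1 form a cycle, so G is not a tree and its treewidth is at least 2. The upper and lower bounds meet at 2, so that is the treewidth.

Treewidth 2.
One optimal decomposition is:
Bags: B1 = {1, 2, 3}  B2 = {0, 1, 2}
Tree: B1–B2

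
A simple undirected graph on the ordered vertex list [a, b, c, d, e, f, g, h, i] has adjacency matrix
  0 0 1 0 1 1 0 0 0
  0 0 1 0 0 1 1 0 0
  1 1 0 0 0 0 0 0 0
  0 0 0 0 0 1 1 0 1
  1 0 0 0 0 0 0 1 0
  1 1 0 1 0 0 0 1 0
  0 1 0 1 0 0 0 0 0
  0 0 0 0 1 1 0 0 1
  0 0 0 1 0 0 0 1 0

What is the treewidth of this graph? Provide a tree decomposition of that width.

The largest bag has 4 vertices, giving width 3; this decomposition certifies tw(G) ≤ 3. For the lower bound: the 4 vertex sets {b,c,g}, {a}, {f}, {d,e,h,i} are disjoint, each induces a connected subgraph, and every pair is joined by at least one edge of G. Contracting each set to a single vertex therefore yields K_{4} as a minor, and since treewidth is minor-monotone, tw(G) ≥ tw(K_{4}) = 3. Hence tw(G) = 3 exactly.

Treewidth 3.
One such decomposition:
Bags: B1 = {a, b, c, g}  B2 = {a, b, f, g}  B3 = {a, d, f, g}  B4 = {a, d, e, f}  B5 = {d, e, f, h}  B6 = {d, e, h, i}
Tree: B1–B2, B2–B3, B3–B4, B4–B5, B5–B6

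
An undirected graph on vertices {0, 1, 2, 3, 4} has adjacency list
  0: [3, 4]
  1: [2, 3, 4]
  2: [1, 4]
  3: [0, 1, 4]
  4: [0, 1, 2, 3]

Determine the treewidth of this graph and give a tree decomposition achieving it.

Every bag has size at most 3, so the width is 3 − 1 = 2 and tw(G) ≤ 2. For the lower bound, the 3 vertices {0, 3, 4} are pairwise adjacent, and any tree decomposition puts a clique entirely inside one bag — forcing width ≥ 2. Hence tw(G) = 2 exactly.

Treewidth 2.
One such decomposition:
Bags: B1 = {0, 3, 4}  B2 = {1, 3, 4}  B3 = {1, 2, 4}
Tree: B1–B2, B2–B3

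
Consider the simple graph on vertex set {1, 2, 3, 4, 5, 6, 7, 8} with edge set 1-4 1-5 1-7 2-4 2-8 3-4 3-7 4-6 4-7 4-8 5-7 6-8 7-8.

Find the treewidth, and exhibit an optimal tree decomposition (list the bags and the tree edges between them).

Each bag holds 3 vertices, so the decomposition has width 2, which upper-bounds the treewidth. Conversely, {2, 4, 8} is a clique of size 3, and the vertices of any clique must share a bag in every tree decomposition; so some bag has ≥ 3 vertices and tw(G) ≥ 2. Therefore the treewidth is 2.

Treewidth 2.
One such decomposition:
Bags: B1 = {1, 5, 7}  B2 = {1, 4, 7}  B3 = {4, 7, 8}  B4 = {4, 6, 8}  B5 = {3, 4, 7}  B6 = {2, 4, 8}
Tree: B1–B2, B2–B3, B3–B4, B2–B5, B4–B6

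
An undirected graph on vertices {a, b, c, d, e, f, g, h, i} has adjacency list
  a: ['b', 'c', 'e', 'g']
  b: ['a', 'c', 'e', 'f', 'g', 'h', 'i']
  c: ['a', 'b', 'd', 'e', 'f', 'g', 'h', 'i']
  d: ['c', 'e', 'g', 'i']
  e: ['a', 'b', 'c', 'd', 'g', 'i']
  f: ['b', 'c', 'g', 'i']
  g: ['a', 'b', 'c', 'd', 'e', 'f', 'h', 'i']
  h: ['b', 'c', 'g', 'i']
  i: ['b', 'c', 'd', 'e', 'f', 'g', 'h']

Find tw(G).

4

A width-4 tree decomposition is:
Bags: B1 = {c, d, e, g, i}  B2 = {b, c, e, g, i}  B3 = {a, b, c, e, g}  B4 = {b, c, g, h, i}  B5 = {b, c, f, g, i}
Tree: B1–B2, B2–B3, B2–B4, B2–B5
Every bag has size at most 5, so the width is 5 − 1 = 4 and tw(G) ≤ 4. On the other hand G contains the 5-clique {c, d, e, g, i}. A clique must lie in a single bag of any decomposition, so no decomposition can have width below 4. The upper and lower bounds meet at 4, so that is the treewidth.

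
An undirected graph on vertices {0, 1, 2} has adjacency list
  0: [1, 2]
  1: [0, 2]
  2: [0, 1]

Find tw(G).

A width-2 tree decomposition is:
Bags: B1 = {0, 1, 2}
Tree: (single bag)
A single bag containing all 3 vertices is trivially a valid decomposition of width 2. For the lower bound, the 3 vertices {0, 1, 2} are pairwise adjacent, and any tree decomposition puts a clique entirely inside one bag — forcing width ≥ 2. Therefore the treewidth is 2.

2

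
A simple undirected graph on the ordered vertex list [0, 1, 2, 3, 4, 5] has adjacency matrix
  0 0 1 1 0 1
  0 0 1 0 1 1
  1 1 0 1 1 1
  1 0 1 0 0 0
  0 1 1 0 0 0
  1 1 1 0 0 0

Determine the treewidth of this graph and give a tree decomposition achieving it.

Treewidth 2.
Bags: B1 = {0, 2, 5}  B2 = {1, 2, 5}  B3 = {0, 2, 3}  B4 = {1, 2, 4}
Tree: B1–B2, B1–B3, B2–B4

The largest bag has 3 vertices, giving width 2; this decomposition certifies tw(G) ≤ 2. Conversely, {0, 2, 3} is a clique of size 3, and the vertices of any clique must share a bag in every tree decomposition; so some bag has ≥ 3 vertices and tw(G) ≥ 2. Combining the bounds, tw(G) = 2.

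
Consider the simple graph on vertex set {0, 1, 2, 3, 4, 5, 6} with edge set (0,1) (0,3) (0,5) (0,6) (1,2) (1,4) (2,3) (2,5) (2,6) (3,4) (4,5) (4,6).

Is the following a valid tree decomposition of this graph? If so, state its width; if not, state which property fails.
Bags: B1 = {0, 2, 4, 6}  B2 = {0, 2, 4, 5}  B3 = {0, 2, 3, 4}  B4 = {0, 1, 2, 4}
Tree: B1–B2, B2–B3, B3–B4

Yes; width 3.

Vertex coverage: the bags together contain {0, 1, 2, 3, 4, 5, 6}, the full vertex set. Edge coverage: each edge of G has both endpoints in at least one bag. Running intersection: for every vertex, the bags containing it form a connected subtree. All three properties hold, so this is a valid tree decomposition of width max|bag| − 1 = 3, and hence tw(G) ≤ 3.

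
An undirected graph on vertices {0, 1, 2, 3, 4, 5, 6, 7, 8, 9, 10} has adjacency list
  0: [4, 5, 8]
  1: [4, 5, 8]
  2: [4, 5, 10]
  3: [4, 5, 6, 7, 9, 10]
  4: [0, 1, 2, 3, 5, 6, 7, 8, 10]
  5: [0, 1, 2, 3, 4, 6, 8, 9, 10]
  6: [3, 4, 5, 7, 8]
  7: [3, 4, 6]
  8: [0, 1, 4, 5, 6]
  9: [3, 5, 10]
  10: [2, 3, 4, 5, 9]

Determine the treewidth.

3

A width-3 tree decomposition is:
Bags: B1 = {3, 4, 5, 6}  B2 = {3, 4, 6, 7}  B3 = {4, 5, 6, 8}  B4 = {1, 4, 5, 8}  B5 = {3, 4, 5, 10}  B6 = {0, 4, 5, 8}  B7 = {2, 4, 5, 10}  B8 = {3, 5, 9, 10}
Tree: B1–B2, B1–B3, B3–B4, B1–B5, B4–B6, B5–B7, B5–B8
Every bag has size at most 4, so the width is 4 − 1 = 3 and tw(G) ≤ 3. For the lower bound, the 4 vertices {3, 5, 9, 10} are pairwise adjacent, and any tree decomposition puts a clique entirely inside one bag — forcing width ≥ 3. Therefore the treewidth is 3.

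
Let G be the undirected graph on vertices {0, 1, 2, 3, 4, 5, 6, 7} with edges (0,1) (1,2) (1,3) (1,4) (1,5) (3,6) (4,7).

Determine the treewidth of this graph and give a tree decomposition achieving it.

Treewidth 1.
One such decomposition:
Bags: B1 = {1, 5}  B2 = {1, 4}  B3 = {0, 1}  B4 = {1, 3}  B5 = {1, 2}  B6 = {4, 7}  B7 = {3, 6}
Tree: B1–B2, B2–B3, B1–B4, B2–B5, B2–B6, B4–B7

Every bag has size at most 2, so the width is 2 − 1 = 1 and tw(G) ≤ 1. G has an edge, so its treewidth is at least 1. The upper and lower bounds meet at 1, so that is the treewidth.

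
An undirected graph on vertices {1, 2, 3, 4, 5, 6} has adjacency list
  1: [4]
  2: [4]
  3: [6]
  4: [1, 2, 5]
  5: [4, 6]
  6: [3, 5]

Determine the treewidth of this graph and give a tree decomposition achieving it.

The largest bag has 2 vertices, giving width 1; this decomposition certifies tw(G) ≤ 1. Since G has at least one edge (e.g. 4–2), it is not an edgeless graph, so tw(G) ≥ 1. The upper and lower bounds meet at 1, so that is the treewidth.

Treewidth 1.
One optimal decomposition is:
Bags: B1 = {2, 4}  B2 = {1, 4}  B3 = {4, 5}  B4 = {5, 6}  B5 = {3, 6}
Tree: B1–B2, B1–B3, B3–B4, B4–B5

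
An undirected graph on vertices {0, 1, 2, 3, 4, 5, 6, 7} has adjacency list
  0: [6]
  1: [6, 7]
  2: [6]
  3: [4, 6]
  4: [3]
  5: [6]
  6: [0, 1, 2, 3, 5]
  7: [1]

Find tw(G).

A width-1 tree decomposition is:
Bags: B1 = {1, 6}  B2 = {5, 6}  B3 = {2, 6}  B4 = {3, 6}  B5 = {0, 6}  B6 = {1, 7}  B7 = {3, 4}
Tree: B1–B2, B2–B3, B2–B4, B3–B5, B1–B6, B4–B7
The largest bag has 2 vertices, giving width 1; this decomposition certifies tw(G) ≤ 1. G has an edge, so its treewidth is at least 1. Hence tw(G) = 1 exactly.

1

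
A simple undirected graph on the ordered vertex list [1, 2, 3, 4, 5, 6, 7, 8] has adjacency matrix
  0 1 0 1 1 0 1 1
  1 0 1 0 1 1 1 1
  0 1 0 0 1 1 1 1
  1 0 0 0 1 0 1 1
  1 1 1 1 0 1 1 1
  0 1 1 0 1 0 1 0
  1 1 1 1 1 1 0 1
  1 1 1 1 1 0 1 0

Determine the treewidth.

4

A width-4 tree decomposition is:
Bags: B1 = {1, 2, 5, 7, 8}  B2 = {2, 3, 5, 7, 8}  B3 = {2, 3, 5, 6, 7}  B4 = {1, 4, 5, 7, 8}
Tree: B1–B2, B2–B3, B1–B4
The largest bag has 5 vertices, giving width 4; this decomposition certifies tw(G) ≤ 4. For the lower bound, the 5 vertices {1, 2, 5, 7, 8} are pairwise adjacent, and any tree decomposition puts a clique entirely inside one bag — forcing width ≥ 4. Combining the bounds, tw(G) = 4.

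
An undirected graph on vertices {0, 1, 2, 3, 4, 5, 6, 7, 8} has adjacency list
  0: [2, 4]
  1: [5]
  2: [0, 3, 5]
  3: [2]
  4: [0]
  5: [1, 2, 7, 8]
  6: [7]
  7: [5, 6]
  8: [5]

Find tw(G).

A width-1 tree decomposition is:
Bags: B1 = {5, 8}  B2 = {1, 5}  B3 = {5, 7}  B4 = {6, 7}  B5 = {2, 5}  B6 = {0, 2}  B7 = {0, 4}  B8 = {2, 3}
Tree: B1–B2, B1–B3, B3–B4, B2–B5, B5–B6, B6–B7, B6–B8
Every bag has size at most 2, so the width is 2 − 1 = 1 and tw(G) ≤ 1. Since G has at least one edge (e.g. 5–8), it is not an edgeless graph, so tw(G) ≥ 1. Hence tw(G) = 1 exactly.

1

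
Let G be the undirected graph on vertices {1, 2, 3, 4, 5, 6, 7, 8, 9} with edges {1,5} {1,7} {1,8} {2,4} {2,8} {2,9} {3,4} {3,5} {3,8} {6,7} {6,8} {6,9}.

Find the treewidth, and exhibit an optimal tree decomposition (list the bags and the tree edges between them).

Treewidth 3.
Bags: B1 = {1, 5, 6, 7}  B2 = {1, 5, 6, 8}  B3 = {3, 5, 6, 8}  B4 = {3, 6, 8, 9}  B5 = {2, 3, 8, 9}  B6 = {2, 3, 4, 9}
Tree: B1–B2, B2–B3, B3–B4, B4–B5, B5–B6

Each bag holds 4 vertices, so the decomposition has width 3, which upper-bounds the treewidth. For the lower bound: the 4 vertex sets {1,5,7}, {6}, {8}, {2,3,4,9} are disjoint, each induces a connected subgraph, and every pair is joined by at least one edge of G. Contracting each set to a single vertex therefore yields K_{4} as a minor, and since treewidth is minor-monotone, tw(G) ≥ tw(K_{4}) = 3. The upper and lower bounds meet at 3, so that is the treewidth.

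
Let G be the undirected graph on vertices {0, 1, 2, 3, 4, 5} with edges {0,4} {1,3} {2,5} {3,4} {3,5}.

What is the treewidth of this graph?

1

A width-1 tree decomposition is:
Bags: B1 = {3, 5}  B2 = {2, 5}  B3 = {3, 4}  B4 = {0, 4}  B5 = {1, 3}
Tree: B1–B2, B1–B3, B3–B4, B1–B5
Each bag holds 2 vertices, so the decomposition has width 1, which upper-bounds the treewidth. Since G has at least one edge (e.g. 5–3), it is not an edgeless graph, so tw(G) ≥ 1. Combining the bounds, tw(G) = 1.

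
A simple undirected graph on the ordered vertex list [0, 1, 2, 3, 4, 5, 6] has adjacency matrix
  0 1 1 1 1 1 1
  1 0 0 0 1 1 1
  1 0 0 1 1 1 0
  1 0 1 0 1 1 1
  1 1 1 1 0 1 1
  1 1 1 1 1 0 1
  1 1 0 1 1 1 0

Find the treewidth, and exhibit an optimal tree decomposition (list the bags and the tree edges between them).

Every bag has size at most 5, so the width is 5 − 1 = 4 and tw(G) ≤ 4. On the other hand G contains the 5-clique {0, 1, 4, 5, 6}. A clique must lie in a single bag of any decomposition, so no decomposition can have width below 4. The upper and lower bounds meet at 4, so that is the treewidth.

Treewidth 4.
One such decomposition:
Bags: B1 = {0, 3, 4, 5, 6}  B2 = {0, 1, 4, 5, 6}  B3 = {0, 2, 3, 4, 5}
Tree: B1–B2, B1–B3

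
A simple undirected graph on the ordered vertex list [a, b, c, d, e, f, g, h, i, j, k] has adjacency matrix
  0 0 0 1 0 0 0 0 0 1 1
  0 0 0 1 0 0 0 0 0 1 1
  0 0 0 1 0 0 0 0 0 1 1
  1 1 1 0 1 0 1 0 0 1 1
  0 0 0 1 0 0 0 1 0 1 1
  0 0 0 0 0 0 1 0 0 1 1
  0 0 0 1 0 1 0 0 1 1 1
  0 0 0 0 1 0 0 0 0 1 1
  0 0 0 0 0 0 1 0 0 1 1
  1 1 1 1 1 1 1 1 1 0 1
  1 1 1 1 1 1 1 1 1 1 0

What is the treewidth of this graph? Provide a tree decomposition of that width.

The largest bag has 4 vertices, giving width 3; this decomposition certifies tw(G) ≤ 3. For the lower bound, the 4 vertices {d, g, j, k} are pairwise adjacent, and any tree decomposition puts a clique entirely inside one bag — forcing width ≥ 3. Hence tw(G) = 3 exactly.

Treewidth 3.
One such decomposition:
Bags: B1 = {d, g, j, k}  B2 = {c, d, j, k}  B3 = {f, g, j, k}  B4 = {d, e, j, k}  B5 = {b, d, j, k}  B6 = {e, h, j, k}  B7 = {a, d, j, k}  B8 = {g, i, j, k}
Tree: B1–B2, B1–B3, B1–B4, B1–B5, B4–B6, B1–B7, B1–B8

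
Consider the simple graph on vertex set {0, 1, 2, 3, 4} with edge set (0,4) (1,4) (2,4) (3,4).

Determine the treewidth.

A width-1 tree decomposition is:
Bags: B1 = {0, 4}  B2 = {2, 4}  B3 = {3, 4}  B4 = {1, 4}
Tree: B1–B2, B2–B3, B3–B4
The largest bag has 2 vertices, giving width 1; this decomposition certifies tw(G) ≤ 1. G has an edge, so its treewidth is at least 1. Therefore the treewidth is 1.

1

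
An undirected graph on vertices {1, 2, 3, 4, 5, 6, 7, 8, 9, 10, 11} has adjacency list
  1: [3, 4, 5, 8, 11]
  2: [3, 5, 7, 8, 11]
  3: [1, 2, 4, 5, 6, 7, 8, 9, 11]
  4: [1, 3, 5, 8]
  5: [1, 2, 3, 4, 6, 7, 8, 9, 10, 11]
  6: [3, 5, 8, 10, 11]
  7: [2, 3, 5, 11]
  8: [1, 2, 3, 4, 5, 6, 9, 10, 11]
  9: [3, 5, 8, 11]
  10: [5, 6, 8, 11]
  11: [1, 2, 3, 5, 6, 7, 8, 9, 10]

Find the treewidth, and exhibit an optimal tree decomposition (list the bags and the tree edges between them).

Treewidth 4.
Bags: B1 = {3, 5, 6, 8, 11}  B2 = {3, 5, 8, 9, 11}  B3 = {2, 3, 5, 8, 11}  B4 = {5, 6, 8, 10, 11}  B5 = {1, 3, 5, 8, 11}  B6 = {2, 3, 5, 7, 11}  B7 = {1, 3, 4, 5, 8}
Tree: B1–B2, B2–B3, B1–B4, B1–B5, B3–B6, B5–B7

Each bag holds 5 vertices, so the decomposition has width 4, which upper-bounds the treewidth. Conversely, {5, 6, 8, 10, 11} is a clique of size 5, and the vertices of any clique must share a bag in every tree decomposition; so some bag has ≥ 5 vertices and tw(G) ≥ 4. Hence tw(G) = 4 exactly.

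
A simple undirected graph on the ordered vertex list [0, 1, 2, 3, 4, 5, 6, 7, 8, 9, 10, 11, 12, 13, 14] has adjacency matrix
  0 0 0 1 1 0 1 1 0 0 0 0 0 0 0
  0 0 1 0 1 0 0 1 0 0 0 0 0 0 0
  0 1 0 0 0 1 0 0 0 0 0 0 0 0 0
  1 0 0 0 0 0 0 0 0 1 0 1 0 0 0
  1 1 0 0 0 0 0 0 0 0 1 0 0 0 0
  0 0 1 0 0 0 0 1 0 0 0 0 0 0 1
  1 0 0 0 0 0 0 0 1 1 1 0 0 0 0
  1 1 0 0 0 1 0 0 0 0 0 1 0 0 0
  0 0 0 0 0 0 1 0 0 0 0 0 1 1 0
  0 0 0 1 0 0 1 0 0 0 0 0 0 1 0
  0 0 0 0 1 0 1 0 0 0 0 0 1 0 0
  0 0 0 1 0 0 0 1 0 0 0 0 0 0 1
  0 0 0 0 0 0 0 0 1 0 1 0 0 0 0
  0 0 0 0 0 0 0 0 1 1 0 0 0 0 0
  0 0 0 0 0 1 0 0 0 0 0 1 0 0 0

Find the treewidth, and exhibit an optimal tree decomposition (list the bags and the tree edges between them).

Each bag holds 4 vertices, so the decomposition has width 3, which upper-bounds the treewidth. For the lower bound: the 4 vertex sets {2,5,14}, {11}, {7}, {0,1,3,4} are disjoint, each induces a connected subgraph, and every pair is joined by at least one edge of G. Contracting each set to a single vertex therefore yields K_{4} as a minor, and since treewidth is minor-monotone, tw(G) ≥ tw(K_{4}) = 3. Combining the bounds, tw(G) = 3.

Treewidth 3.
One such decomposition:
Bags: B1 = {2, 5, 11, 14}  B2 = {2, 5, 7, 11}  B3 = {1, 2, 7, 11}  B4 = {1, 3, 7, 11}  B5 = {0, 1, 3, 7}  B6 = {0, 1, 3, 4}  B7 = {0, 3, 4, 9}  B8 = {0, 4, 6, 9}  B9 = {4, 6, 9, 10}  B10 = {6, 9, 10, 13}  B11 = {6, 8, 10, 13}  B12 = {8, 10, 12, 13}
Tree: B1–B2, B2–B3, B3–B4, B4–B5, B5–B6, B6–B7, B7–B8, B8–B9, B9–B10, B10–B11, B11–B12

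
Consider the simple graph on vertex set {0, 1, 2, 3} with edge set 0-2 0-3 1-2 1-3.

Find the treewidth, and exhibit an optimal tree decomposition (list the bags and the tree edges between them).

Treewidth 2.
Bags: B1 = {0, 1, 3}  B2 = {0, 1, 2}
Tree: B1–B2

Each bag holds 3 vertices, so the decomposition has width 2, which upper-bounds the treewidth. Since 0–3–1–2–0 is a cycle in G, G is not acyclic. Forests are exactly the graphs of treewidth ≤ 1, so tw(G) ≥ 2. Therefore the treewidth is 2.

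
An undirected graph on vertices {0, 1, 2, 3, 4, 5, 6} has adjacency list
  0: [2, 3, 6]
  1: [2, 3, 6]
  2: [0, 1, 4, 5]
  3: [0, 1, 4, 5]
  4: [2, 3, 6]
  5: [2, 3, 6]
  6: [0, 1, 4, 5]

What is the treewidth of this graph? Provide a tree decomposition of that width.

Each bag holds 4 vertices, so the decomposition has width 3, which upper-bounds the treewidth. For the lower bound: the 4 vertex sets {5,6}, {0,3}, {2}, {4} are disjoint, each induces a connected subgraph, and every pair is joined by at least one edge of G. Contracting each set to a single vertex therefore yields K_{4} as a minor, and since treewidth is minor-monotone, tw(G) ≥ tw(K_{4}) = 3. Therefore the treewidth is 3.

Treewidth 3.
One such decomposition:
Bags: B1 = {2, 3, 5, 6}  B2 = {0, 2, 3, 6}  B3 = {2, 3, 4, 6}  B4 = {1, 2, 3, 6}
Tree: B1–B2, B2–B3, B3–B4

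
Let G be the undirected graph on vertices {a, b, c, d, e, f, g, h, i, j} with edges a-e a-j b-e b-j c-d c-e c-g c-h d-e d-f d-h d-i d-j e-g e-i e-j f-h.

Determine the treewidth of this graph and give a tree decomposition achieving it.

Each bag holds 3 vertices, so the decomposition has width 2, which upper-bounds the treewidth. On the other hand G contains the 3-clique {d, e, j}. A clique must lie in a single bag of any decomposition, so no decomposition can have width below 2. Therefore the treewidth is 2.

Treewidth 2.
One optimal decomposition is:
Bags: B1 = {c, d, h}  B2 = {d, f, h}  B3 = {c, d, e}  B4 = {d, e, j}  B5 = {d, e, i}  B6 = {b, e, j}  B7 = {c, e, g}  B8 = {a, e, j}
Tree: B1–B2, B1–B3, B3–B4, B4–B5, B4–B6, B3–B7, B4–B8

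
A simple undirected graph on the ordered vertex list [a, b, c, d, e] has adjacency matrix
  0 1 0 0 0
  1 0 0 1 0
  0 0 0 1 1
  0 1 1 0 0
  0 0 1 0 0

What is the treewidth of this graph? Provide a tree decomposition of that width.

Treewidth 1.
One optimal decomposition is:
Bags: B1 = {a, b}  B2 = {b, d}  B3 = {c, d}  B4 = {c, e}
Tree: B1–B2, B2–B3, B3–B4

Every bag has size at most 2, so the width is 2 − 1 = 1 and tw(G) ≤ 1. G has an edge, so its treewidth is at least 1. Therefore the treewidth is 1.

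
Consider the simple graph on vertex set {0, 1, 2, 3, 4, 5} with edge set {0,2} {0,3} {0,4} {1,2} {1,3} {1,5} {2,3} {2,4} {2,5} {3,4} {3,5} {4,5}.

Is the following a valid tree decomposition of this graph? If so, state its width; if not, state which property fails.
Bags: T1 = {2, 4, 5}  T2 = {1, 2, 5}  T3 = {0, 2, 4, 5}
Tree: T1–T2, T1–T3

No — vertex 3 appears in no bag.

A tree decomposition must satisfy three properties: every vertex lies in some bag; for every edge, both endpoints lie together in some bag; and for every vertex, the bags containing it form a connected subtree. Here vertex 3 appears in no bag, so the decomposition is invalid.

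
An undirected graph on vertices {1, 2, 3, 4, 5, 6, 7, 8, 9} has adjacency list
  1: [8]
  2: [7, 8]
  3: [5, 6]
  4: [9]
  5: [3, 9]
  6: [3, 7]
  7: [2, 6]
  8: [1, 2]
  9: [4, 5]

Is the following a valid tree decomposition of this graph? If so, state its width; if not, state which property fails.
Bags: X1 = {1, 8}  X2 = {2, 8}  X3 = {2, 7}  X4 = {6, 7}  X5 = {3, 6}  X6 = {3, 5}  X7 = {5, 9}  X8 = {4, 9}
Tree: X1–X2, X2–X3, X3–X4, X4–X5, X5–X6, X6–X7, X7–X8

Yes; width 1.

Vertex coverage: the bags together contain {1, 2, 3, 4, 5, 6, 7, 8, 9}, the full vertex set. Edge coverage: each edge of G has both endpoints in at least one bag. Running intersection: for every vertex, the bags containing it form a connected subtree. All three properties hold, so this is a valid tree decomposition of width max|bag| − 1 = 1, and hence tw(G) ≤ 1.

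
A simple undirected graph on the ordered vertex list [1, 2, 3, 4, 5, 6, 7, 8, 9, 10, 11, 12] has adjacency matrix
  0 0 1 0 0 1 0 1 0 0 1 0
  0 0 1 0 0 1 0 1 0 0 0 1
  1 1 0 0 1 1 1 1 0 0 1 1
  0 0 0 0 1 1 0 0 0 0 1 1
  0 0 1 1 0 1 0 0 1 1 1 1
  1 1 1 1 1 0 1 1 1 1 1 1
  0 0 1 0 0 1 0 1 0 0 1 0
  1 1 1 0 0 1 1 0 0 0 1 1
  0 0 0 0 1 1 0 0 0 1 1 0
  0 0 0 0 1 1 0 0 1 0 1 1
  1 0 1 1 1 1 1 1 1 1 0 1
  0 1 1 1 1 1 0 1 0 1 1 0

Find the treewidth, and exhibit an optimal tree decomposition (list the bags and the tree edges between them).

Each bag holds 5 vertices, so the decomposition has width 4, which upper-bounds the treewidth. For the lower bound, the 5 vertices {2, 3, 6, 8, 12} are pairwise adjacent, and any tree decomposition puts a clique entirely inside one bag — forcing width ≥ 4. Hence tw(G) = 4 exactly.

Treewidth 4.
Bags: B1 = {4, 5, 6, 11, 12}  B2 = {3, 5, 6, 11, 12}  B3 = {5, 6, 10, 11, 12}  B4 = {3, 6, 8, 11, 12}  B5 = {3, 6, 7, 8, 11}  B6 = {5, 6, 9, 10, 11}  B7 = {1, 3, 6, 8, 11}  B8 = {2, 3, 6, 8, 12}
Tree: B1–B2, B1–B3, B2–B4, B4–B5, B3–B6, B4–B7, B4–B8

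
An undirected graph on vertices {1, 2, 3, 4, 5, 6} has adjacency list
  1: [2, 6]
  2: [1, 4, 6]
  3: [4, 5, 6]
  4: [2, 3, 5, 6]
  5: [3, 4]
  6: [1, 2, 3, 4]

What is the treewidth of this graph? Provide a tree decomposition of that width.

Treewidth 2.
One such decomposition:
Bags: B1 = {3, 4, 6}  B2 = {2, 4, 6}  B3 = {1, 2, 6}  B4 = {3, 4, 5}
Tree: B1–B2, B2–B3, B1–B4

Every bag has size at most 3, so the width is 3 − 1 = 2 and tw(G) ≤ 2. Conversely, {1, 2, 6} is a clique of size 3, and the vertices of any clique must share a bag in every tree decomposition; so some bag has ≥ 3 vertices and tw(G) ≥ 2. Hence tw(G) = 2 exactly.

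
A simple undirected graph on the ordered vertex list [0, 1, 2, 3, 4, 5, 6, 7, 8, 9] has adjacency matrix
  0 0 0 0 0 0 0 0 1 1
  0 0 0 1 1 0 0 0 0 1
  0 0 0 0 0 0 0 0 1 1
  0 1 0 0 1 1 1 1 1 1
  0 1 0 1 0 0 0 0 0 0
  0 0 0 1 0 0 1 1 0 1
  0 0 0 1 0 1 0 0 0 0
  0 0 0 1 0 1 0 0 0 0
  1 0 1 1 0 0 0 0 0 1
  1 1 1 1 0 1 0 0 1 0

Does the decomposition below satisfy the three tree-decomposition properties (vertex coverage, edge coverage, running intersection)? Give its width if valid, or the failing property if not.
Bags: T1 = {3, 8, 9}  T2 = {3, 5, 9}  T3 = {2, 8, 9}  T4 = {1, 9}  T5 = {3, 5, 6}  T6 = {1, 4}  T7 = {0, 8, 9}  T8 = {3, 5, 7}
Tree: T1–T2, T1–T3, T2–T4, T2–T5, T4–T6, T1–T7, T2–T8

No — edge (3,1) lies in no bag.

A tree decomposition must satisfy three properties: every vertex lies in some bag; for every edge, both endpoints lie together in some bag; and for every vertex, the bags containing it form a connected subtree. Here edge (3,1) lies in no bag, so the decomposition is invalid.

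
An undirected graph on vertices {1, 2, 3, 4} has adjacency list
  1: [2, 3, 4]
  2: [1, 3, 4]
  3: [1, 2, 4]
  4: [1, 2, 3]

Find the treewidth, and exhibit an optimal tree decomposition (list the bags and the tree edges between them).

A single bag containing all 4 vertices is trivially a valid decomposition of width 3. Conversely, {1, 2, 3, 4} is a clique of size 4, and the vertices of any clique must share a bag in every tree decomposition; so some bag has ≥ 4 vertices and tw(G) ≥ 3. The upper and lower bounds meet at 3, so that is the treewidth.

Treewidth 3.
Bags: B1 = {1, 2, 3, 4}
Tree: (single bag)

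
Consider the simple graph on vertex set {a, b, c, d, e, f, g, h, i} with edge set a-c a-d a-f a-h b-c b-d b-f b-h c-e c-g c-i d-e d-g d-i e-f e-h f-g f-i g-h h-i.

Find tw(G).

A width-4 tree decomposition is:
Bags: B1 = {a, c, d, f, h}  B2 = {c, d, f, h, i}  B3 = {c, d, e, f, h}  B4 = {c, d, f, g, h}  B5 = {b, c, d, f, h}
Tree: B1–B2, B2–B3, B3–B4, B4–B5
Each bag holds 5 vertices, so the decomposition has width 4, which upper-bounds the treewidth. For the lower bound: the 5 vertex sets {a,h}, {c,i}, {d,e}, {f}, {g} are disjoint, each induces a connected subgraph, and every pair is joined by at least one edge of G. Contracting each set to a single vertex therefore yields K_{5} as a minor, and since treewidth is minor-monotone, tw(G) ≥ tw(K_{5}) = 4. Hence tw(G) = 4 exactly.

4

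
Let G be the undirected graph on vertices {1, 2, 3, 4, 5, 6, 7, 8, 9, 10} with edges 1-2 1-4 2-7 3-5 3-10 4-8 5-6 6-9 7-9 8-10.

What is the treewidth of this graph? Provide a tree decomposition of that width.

Every bag has size at most 3, so the width is 3 − 1 = 2 and tw(G) ≤ 2. Since 6–5–3–10–8–4–1–2–7–9–6 is a cycle in G, G is not acyclic. Forests are exactly the graphs of treewidth ≤ 1, so tw(G) ≥ 2. The upper and lower bounds meet at 2, so that is the treewidth.

Treewidth 2.
One optimal decomposition is:
Bags: B1 = {3, 5, 6}  B2 = {3, 6, 10}  B3 = {6, 8, 10}  B4 = {4, 6, 8}  B5 = {1, 4, 6}  B6 = {1, 2, 6}  B7 = {2, 6, 7}  B8 = {6, 7, 9}
Tree: B1–B2, B2–B3, B3–B4, B4–B5, B5–B6, B6–B7, B7–B8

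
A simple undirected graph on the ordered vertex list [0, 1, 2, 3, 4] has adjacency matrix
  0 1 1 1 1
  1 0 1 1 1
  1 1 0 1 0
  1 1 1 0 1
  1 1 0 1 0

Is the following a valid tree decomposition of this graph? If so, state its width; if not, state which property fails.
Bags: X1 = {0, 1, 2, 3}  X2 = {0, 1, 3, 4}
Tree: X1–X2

Every vertex of G appears in some bag (union = {0, 1, 2, 3, 4}); every edge is covered by a bag; and for each vertex v the set of bags containing v is connected in the bag tree. The decomposition is therefore valid. The largest bag has 4 vertices, so the width is 3.

Yes; width 3.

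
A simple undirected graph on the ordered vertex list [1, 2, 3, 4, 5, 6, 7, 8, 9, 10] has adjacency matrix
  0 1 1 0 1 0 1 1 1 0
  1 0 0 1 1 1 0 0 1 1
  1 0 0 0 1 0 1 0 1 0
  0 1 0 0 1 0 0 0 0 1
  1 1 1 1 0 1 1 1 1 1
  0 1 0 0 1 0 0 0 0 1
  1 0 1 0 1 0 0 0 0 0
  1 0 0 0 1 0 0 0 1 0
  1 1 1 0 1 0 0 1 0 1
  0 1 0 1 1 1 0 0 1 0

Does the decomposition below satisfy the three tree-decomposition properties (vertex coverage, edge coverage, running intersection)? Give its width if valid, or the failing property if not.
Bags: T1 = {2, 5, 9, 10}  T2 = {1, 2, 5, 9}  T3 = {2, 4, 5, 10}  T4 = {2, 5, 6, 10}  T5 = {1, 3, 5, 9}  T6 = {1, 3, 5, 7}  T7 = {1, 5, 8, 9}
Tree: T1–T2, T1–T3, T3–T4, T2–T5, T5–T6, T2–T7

Yes; width 3.

Checking the three conditions: (i) the bags cover all of {1, 2, 3, 4, 5, 6, 7, 8, 9, 10}; (ii) for each edge, some bag contains both endpoints; (iii) the bags containing any fixed vertex form a subtree. All hold, so the decomposition is valid with width 4 − 1 = 3.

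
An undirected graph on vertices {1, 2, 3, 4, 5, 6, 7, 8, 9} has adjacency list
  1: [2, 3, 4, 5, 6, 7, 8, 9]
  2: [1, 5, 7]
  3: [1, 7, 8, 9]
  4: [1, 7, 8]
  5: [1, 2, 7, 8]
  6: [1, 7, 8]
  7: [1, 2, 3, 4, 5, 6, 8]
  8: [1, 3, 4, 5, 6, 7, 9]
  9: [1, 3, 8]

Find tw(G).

A width-3 tree decomposition is:
Bags: B1 = {1, 4, 7, 8}  B2 = {1, 5, 7, 8}  B3 = {1, 6, 7, 8}  B4 = {1, 2, 5, 7}  B5 = {1, 3, 7, 8}  B6 = {1, 3, 8, 9}
Tree: B1–B2, B2–B3, B2–B4, B1–B5, B5–B6
The largest bag has 4 vertices, giving width 3; this decomposition certifies tw(G) ≤ 3. For the lower bound, the 4 vertices {1, 3, 8, 9} are pairwise adjacent, and any tree decomposition puts a clique entirely inside one bag — forcing width ≥ 3. Combining the bounds, tw(G) = 3.

3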